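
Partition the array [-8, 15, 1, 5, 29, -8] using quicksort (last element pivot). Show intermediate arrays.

Partition 1: pivot=-8 at index 1 -> [-8, -8, 1, 5, 29, 15]
Partition 2: pivot=15 at index 4 -> [-8, -8, 1, 5, 15, 29]
Partition 3: pivot=5 at index 3 -> [-8, -8, 1, 5, 15, 29]


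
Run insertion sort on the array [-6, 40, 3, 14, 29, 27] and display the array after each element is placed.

First element -6 is already 'sorted'
Insert 40: shifted 0 elements -> [-6, 40, 3, 14, 29, 27]
Insert 3: shifted 1 elements -> [-6, 3, 40, 14, 29, 27]
Insert 14: shifted 1 elements -> [-6, 3, 14, 40, 29, 27]
Insert 29: shifted 1 elements -> [-6, 3, 14, 29, 40, 27]
Insert 27: shifted 2 elements -> [-6, 3, 14, 27, 29, 40]


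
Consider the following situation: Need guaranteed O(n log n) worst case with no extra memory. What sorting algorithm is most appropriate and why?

Best choice: Heapsort
Reason: Heapsort is O(n log n) worst case and sorts in-place; quicksort can degrade to O(n^2)


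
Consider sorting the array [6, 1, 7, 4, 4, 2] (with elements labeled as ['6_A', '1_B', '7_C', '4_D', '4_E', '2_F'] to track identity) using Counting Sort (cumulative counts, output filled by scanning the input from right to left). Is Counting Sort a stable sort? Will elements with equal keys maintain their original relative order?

Trace Counting Sort on the labeled array (the key is the number; the letter only tracks identity):
  Counts for values 0..7: [0, 1, 1, 0, 2, 0, 1, 1]
  Cumulative counts: [0, 1, 2, 2, 4, 4, 5, 6]
  Scan right to left: place 2_F at output index 1
  Scan right to left: place 4_E at output index 3
  Scan right to left: place 4_D at output index 2
  Scan right to left: place 7_C at output index 5
  Scan right to left: place 1_B at output index 0
  Scan right to left: place 6_A at output index 4
  Output: [1_B, 2_F, 4_D, 4_E, 6_A, 7_C]
Equal keys:
  value 4: originally 4_D, 4_E; after sorting 4_D, 4_E -> order preserved
All equal keys kept their original relative order. Counting Sort is stable: scanning the input right to left with decreasing cumulative counts places later duplicates at later output positions.
Answer: Stable


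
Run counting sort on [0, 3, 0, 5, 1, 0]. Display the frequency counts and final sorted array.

Count array: [3, 1, 0, 1, 0, 1]
(count[i] = number of elements equal to i)
Cumulative count: [3, 4, 4, 5, 5, 6]
Sorted: [0, 0, 0, 1, 3, 5]


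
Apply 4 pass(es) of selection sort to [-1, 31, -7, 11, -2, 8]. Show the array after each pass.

Pass 1: Select minimum -7 at index 2, swap -> [-7, 31, -1, 11, -2, 8]
Pass 2: Select minimum -2 at index 4, swap -> [-7, -2, -1, 11, 31, 8]
Pass 3: Select minimum -1 at index 2, swap -> [-7, -2, -1, 11, 31, 8]
Pass 4: Select minimum 8 at index 5, swap -> [-7, -2, -1, 8, 31, 11]


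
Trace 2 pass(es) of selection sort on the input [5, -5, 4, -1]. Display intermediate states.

Pass 1: Select minimum -5 at index 1, swap -> [-5, 5, 4, -1]
Pass 2: Select minimum -1 at index 3, swap -> [-5, -1, 4, 5]


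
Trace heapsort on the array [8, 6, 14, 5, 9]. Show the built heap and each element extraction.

Build heap: [14, 9, 8, 5, 6]
Extract 14: [9, 6, 8, 5, 14]
Extract 9: [8, 6, 5, 9, 14]
Extract 8: [6, 5, 8, 9, 14]
Extract 6: [5, 6, 8, 9, 14]


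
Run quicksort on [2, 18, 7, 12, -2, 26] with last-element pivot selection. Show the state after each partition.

Partition 1: pivot=26 at index 5 -> [2, 18, 7, 12, -2, 26]
Partition 2: pivot=-2 at index 0 -> [-2, 18, 7, 12, 2, 26]
Partition 3: pivot=2 at index 1 -> [-2, 2, 7, 12, 18, 26]
Partition 4: pivot=18 at index 4 -> [-2, 2, 7, 12, 18, 26]
Partition 5: pivot=12 at index 3 -> [-2, 2, 7, 12, 18, 26]


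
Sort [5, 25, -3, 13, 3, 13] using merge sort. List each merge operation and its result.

Divide and conquer:
  Merge [25] + [-3] -> [-3, 25]
  Merge [5] + [-3, 25] -> [-3, 5, 25]
  Merge [3] + [13] -> [3, 13]
  Merge [13] + [3, 13] -> [3, 13, 13]
  Merge [-3, 5, 25] + [3, 13, 13] -> [-3, 3, 5, 13, 13, 25]


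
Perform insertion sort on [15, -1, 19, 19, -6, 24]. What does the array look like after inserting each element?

First element 15 is already 'sorted'
Insert -1: shifted 1 elements -> [-1, 15, 19, 19, -6, 24]
Insert 19: shifted 0 elements -> [-1, 15, 19, 19, -6, 24]
Insert 19: shifted 0 elements -> [-1, 15, 19, 19, -6, 24]
Insert -6: shifted 4 elements -> [-6, -1, 15, 19, 19, 24]
Insert 24: shifted 0 elements -> [-6, -1, 15, 19, 19, 24]


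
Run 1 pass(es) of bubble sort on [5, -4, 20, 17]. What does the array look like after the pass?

After pass 1: [-4, 5, 17, 20] (2 swaps)
Total swaps: 2


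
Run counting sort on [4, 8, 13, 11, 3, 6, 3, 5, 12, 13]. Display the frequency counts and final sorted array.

Count array: [0, 0, 0, 2, 1, 1, 1, 0, 1, 0, 0, 1, 1, 2]
(count[i] = number of elements equal to i)
Cumulative count: [0, 0, 0, 2, 3, 4, 5, 5, 6, 6, 6, 7, 8, 10]
Sorted: [3, 3, 4, 5, 6, 8, 11, 12, 13, 13]


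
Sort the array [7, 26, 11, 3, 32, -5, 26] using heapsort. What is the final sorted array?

Build heap: [32, 26, 26, 3, 7, -5, 11]
Extract 32: [26, 11, 26, 3, 7, -5, 32]
Extract 26: [26, 11, -5, 3, 7, 26, 32]
Extract 26: [11, 7, -5, 3, 26, 26, 32]
Extract 11: [7, 3, -5, 11, 26, 26, 32]
Extract 7: [3, -5, 7, 11, 26, 26, 32]
Extract 3: [-5, 3, 7, 11, 26, 26, 32]


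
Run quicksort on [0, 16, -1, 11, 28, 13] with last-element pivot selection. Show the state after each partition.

Partition 1: pivot=13 at index 3 -> [0, -1, 11, 13, 28, 16]
Partition 2: pivot=11 at index 2 -> [0, -1, 11, 13, 28, 16]
Partition 3: pivot=-1 at index 0 -> [-1, 0, 11, 13, 28, 16]
Partition 4: pivot=16 at index 4 -> [-1, 0, 11, 13, 16, 28]


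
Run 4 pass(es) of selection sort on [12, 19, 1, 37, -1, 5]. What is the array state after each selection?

Pass 1: Select minimum -1 at index 4, swap -> [-1, 19, 1, 37, 12, 5]
Pass 2: Select minimum 1 at index 2, swap -> [-1, 1, 19, 37, 12, 5]
Pass 3: Select minimum 5 at index 5, swap -> [-1, 1, 5, 37, 12, 19]
Pass 4: Select minimum 12 at index 4, swap -> [-1, 1, 5, 12, 37, 19]


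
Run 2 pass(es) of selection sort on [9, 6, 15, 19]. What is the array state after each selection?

Pass 1: Select minimum 6 at index 1, swap -> [6, 9, 15, 19]
Pass 2: Select minimum 9 at index 1, swap -> [6, 9, 15, 19]


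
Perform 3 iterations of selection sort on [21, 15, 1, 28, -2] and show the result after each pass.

Pass 1: Select minimum -2 at index 4, swap -> [-2, 15, 1, 28, 21]
Pass 2: Select minimum 1 at index 2, swap -> [-2, 1, 15, 28, 21]
Pass 3: Select minimum 15 at index 2, swap -> [-2, 1, 15, 28, 21]


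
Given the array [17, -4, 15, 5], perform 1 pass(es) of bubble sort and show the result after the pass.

After pass 1: [-4, 15, 5, 17] (3 swaps)
Total swaps: 3


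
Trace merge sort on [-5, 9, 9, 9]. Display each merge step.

Divide and conquer:
  Merge [-5] + [9] -> [-5, 9]
  Merge [9] + [9] -> [9, 9]
  Merge [-5, 9] + [9, 9] -> [-5, 9, 9, 9]


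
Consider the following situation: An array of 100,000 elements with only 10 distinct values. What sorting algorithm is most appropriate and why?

Best choice: 3-way quicksort or Counting sort
Reason: 3-way (Dutch national flag) partitioning groups every copy of the pivot together, so with only d=10 distinct keys quicksort finishes in O(n log d) expected time, which is effectively linear; counting sort runs in O(n + k) where k is the size of the key range (not the number of distinct values), so it is linear when the 10 values are integers drawn from a small known range


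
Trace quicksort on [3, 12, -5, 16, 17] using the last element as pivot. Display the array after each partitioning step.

Partition 1: pivot=17 at index 4 -> [3, 12, -5, 16, 17]
Partition 2: pivot=16 at index 3 -> [3, 12, -5, 16, 17]
Partition 3: pivot=-5 at index 0 -> [-5, 12, 3, 16, 17]
Partition 4: pivot=3 at index 1 -> [-5, 3, 12, 16, 17]


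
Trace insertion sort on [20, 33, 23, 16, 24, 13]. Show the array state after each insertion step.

First element 20 is already 'sorted'
Insert 33: shifted 0 elements -> [20, 33, 23, 16, 24, 13]
Insert 23: shifted 1 elements -> [20, 23, 33, 16, 24, 13]
Insert 16: shifted 3 elements -> [16, 20, 23, 33, 24, 13]
Insert 24: shifted 1 elements -> [16, 20, 23, 24, 33, 13]
Insert 13: shifted 5 elements -> [13, 16, 20, 23, 24, 33]


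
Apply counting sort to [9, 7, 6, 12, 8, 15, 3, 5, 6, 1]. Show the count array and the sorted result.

Count array: [0, 1, 0, 1, 0, 1, 2, 1, 1, 1, 0, 0, 1, 0, 0, 1]
(count[i] = number of elements equal to i)
Cumulative count: [0, 1, 1, 2, 2, 3, 5, 6, 7, 8, 8, 8, 9, 9, 9, 10]
Sorted: [1, 3, 5, 6, 6, 7, 8, 9, 12, 15]


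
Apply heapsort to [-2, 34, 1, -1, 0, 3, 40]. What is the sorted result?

Build heap: [40, 34, 3, -1, 0, -2, 1]
Extract 40: [34, 1, 3, -1, 0, -2, 40]
Extract 34: [3, 1, -2, -1, 0, 34, 40]
Extract 3: [1, 0, -2, -1, 3, 34, 40]
Extract 1: [0, -1, -2, 1, 3, 34, 40]
Extract 0: [-1, -2, 0, 1, 3, 34, 40]
Extract -1: [-2, -1, 0, 1, 3, 34, 40]


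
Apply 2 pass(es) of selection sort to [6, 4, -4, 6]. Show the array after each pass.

Pass 1: Select minimum -4 at index 2, swap -> [-4, 4, 6, 6]
Pass 2: Select minimum 4 at index 1, swap -> [-4, 4, 6, 6]


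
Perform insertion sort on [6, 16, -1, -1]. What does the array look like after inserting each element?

First element 6 is already 'sorted'
Insert 16: shifted 0 elements -> [6, 16, -1, -1]
Insert -1: shifted 2 elements -> [-1, 6, 16, -1]
Insert -1: shifted 2 elements -> [-1, -1, 6, 16]


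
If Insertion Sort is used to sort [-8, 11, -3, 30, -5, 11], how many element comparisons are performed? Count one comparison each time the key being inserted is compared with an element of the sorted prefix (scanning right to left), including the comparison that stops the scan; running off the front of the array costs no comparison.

Insert 11: -8 <= 11 (stop) = 1 comparison(s) -> [-8, 11, -3, 30, -5, 11]
Insert -3: 11 > -3 (shift), -8 <= -3 (stop) = 2 comparison(s) -> [-8, -3, 11, 30, -5, 11]
Insert 30: 11 <= 30 (stop) = 1 comparison(s) -> [-8, -3, 11, 30, -5, 11]
Insert -5: 30 > -5 (shift), 11 > -5 (shift), -3 > -5 (shift), -8 <= -5 (stop) = 4 comparison(s) -> [-8, -5, -3, 11, 30, 11]
Insert 11: 30 > 11 (shift), 11 <= 11 (stop) = 2 comparison(s) -> [-8, -5, -3, 11, 11, 30]
Total comparisons: 1 + 2 + 1 + 4 + 2 = 10


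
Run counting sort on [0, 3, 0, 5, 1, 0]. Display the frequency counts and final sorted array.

Count array: [3, 1, 0, 1, 0, 1]
(count[i] = number of elements equal to i)
Cumulative count: [3, 4, 4, 5, 5, 6]
Sorted: [0, 0, 0, 1, 3, 5]


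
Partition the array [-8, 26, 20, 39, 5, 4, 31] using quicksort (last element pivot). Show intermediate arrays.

Partition 1: pivot=31 at index 5 -> [-8, 26, 20, 5, 4, 31, 39]
Partition 2: pivot=4 at index 1 -> [-8, 4, 20, 5, 26, 31, 39]
Partition 3: pivot=26 at index 4 -> [-8, 4, 20, 5, 26, 31, 39]
Partition 4: pivot=5 at index 2 -> [-8, 4, 5, 20, 26, 31, 39]


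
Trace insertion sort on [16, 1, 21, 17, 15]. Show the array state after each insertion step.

First element 16 is already 'sorted'
Insert 1: shifted 1 elements -> [1, 16, 21, 17, 15]
Insert 21: shifted 0 elements -> [1, 16, 21, 17, 15]
Insert 17: shifted 1 elements -> [1, 16, 17, 21, 15]
Insert 15: shifted 3 elements -> [1, 15, 16, 17, 21]


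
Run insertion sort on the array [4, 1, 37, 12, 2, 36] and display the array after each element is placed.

First element 4 is already 'sorted'
Insert 1: shifted 1 elements -> [1, 4, 37, 12, 2, 36]
Insert 37: shifted 0 elements -> [1, 4, 37, 12, 2, 36]
Insert 12: shifted 1 elements -> [1, 4, 12, 37, 2, 36]
Insert 2: shifted 3 elements -> [1, 2, 4, 12, 37, 36]
Insert 36: shifted 1 elements -> [1, 2, 4, 12, 36, 37]


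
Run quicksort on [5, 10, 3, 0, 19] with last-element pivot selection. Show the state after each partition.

Partition 1: pivot=19 at index 4 -> [5, 10, 3, 0, 19]
Partition 2: pivot=0 at index 0 -> [0, 10, 3, 5, 19]
Partition 3: pivot=5 at index 2 -> [0, 3, 5, 10, 19]


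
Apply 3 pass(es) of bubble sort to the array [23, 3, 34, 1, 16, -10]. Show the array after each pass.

After pass 1: [3, 23, 1, 16, -10, 34] (4 swaps)
After pass 2: [3, 1, 16, -10, 23, 34] (3 swaps)
After pass 3: [1, 3, -10, 16, 23, 34] (2 swaps)
Total swaps: 9


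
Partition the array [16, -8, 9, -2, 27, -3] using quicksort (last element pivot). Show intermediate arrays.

Partition 1: pivot=-3 at index 1 -> [-8, -3, 9, -2, 27, 16]
Partition 2: pivot=16 at index 4 -> [-8, -3, 9, -2, 16, 27]
Partition 3: pivot=-2 at index 2 -> [-8, -3, -2, 9, 16, 27]


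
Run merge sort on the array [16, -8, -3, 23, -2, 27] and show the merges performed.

Divide and conquer:
  Merge [-8] + [-3] -> [-8, -3]
  Merge [16] + [-8, -3] -> [-8, -3, 16]
  Merge [-2] + [27] -> [-2, 27]
  Merge [23] + [-2, 27] -> [-2, 23, 27]
  Merge [-8, -3, 16] + [-2, 23, 27] -> [-8, -3, -2, 16, 23, 27]


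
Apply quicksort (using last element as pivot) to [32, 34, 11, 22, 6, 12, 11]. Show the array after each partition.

Partition 1: pivot=11 at index 2 -> [11, 6, 11, 22, 34, 12, 32]
Partition 2: pivot=6 at index 0 -> [6, 11, 11, 22, 34, 12, 32]
Partition 3: pivot=32 at index 5 -> [6, 11, 11, 22, 12, 32, 34]
Partition 4: pivot=12 at index 3 -> [6, 11, 11, 12, 22, 32, 34]


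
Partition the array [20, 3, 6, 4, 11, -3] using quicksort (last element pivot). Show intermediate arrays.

Partition 1: pivot=-3 at index 0 -> [-3, 3, 6, 4, 11, 20]
Partition 2: pivot=20 at index 5 -> [-3, 3, 6, 4, 11, 20]
Partition 3: pivot=11 at index 4 -> [-3, 3, 6, 4, 11, 20]
Partition 4: pivot=4 at index 2 -> [-3, 3, 4, 6, 11, 20]


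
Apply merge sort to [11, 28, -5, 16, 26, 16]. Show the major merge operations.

Divide and conquer:
  Merge [28] + [-5] -> [-5, 28]
  Merge [11] + [-5, 28] -> [-5, 11, 28]
  Merge [26] + [16] -> [16, 26]
  Merge [16] + [16, 26] -> [16, 16, 26]
  Merge [-5, 11, 28] + [16, 16, 26] -> [-5, 11, 16, 16, 26, 28]


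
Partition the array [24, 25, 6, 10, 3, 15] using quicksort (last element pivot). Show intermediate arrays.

Partition 1: pivot=15 at index 3 -> [6, 10, 3, 15, 24, 25]
Partition 2: pivot=3 at index 0 -> [3, 10, 6, 15, 24, 25]
Partition 3: pivot=6 at index 1 -> [3, 6, 10, 15, 24, 25]
Partition 4: pivot=25 at index 5 -> [3, 6, 10, 15, 24, 25]


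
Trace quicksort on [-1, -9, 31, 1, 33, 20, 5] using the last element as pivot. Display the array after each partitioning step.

Partition 1: pivot=5 at index 3 -> [-1, -9, 1, 5, 33, 20, 31]
Partition 2: pivot=1 at index 2 -> [-1, -9, 1, 5, 33, 20, 31]
Partition 3: pivot=-9 at index 0 -> [-9, -1, 1, 5, 33, 20, 31]
Partition 4: pivot=31 at index 5 -> [-9, -1, 1, 5, 20, 31, 33]


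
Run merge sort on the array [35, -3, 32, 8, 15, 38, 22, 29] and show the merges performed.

Divide and conquer:
  Merge [35] + [-3] -> [-3, 35]
  Merge [32] + [8] -> [8, 32]
  Merge [-3, 35] + [8, 32] -> [-3, 8, 32, 35]
  Merge [15] + [38] -> [15, 38]
  Merge [22] + [29] -> [22, 29]
  Merge [15, 38] + [22, 29] -> [15, 22, 29, 38]
  Merge [-3, 8, 32, 35] + [15, 22, 29, 38] -> [-3, 8, 15, 22, 29, 32, 35, 38]


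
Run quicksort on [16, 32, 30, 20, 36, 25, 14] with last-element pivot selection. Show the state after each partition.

Partition 1: pivot=14 at index 0 -> [14, 32, 30, 20, 36, 25, 16]
Partition 2: pivot=16 at index 1 -> [14, 16, 30, 20, 36, 25, 32]
Partition 3: pivot=32 at index 5 -> [14, 16, 30, 20, 25, 32, 36]
Partition 4: pivot=25 at index 3 -> [14, 16, 20, 25, 30, 32, 36]


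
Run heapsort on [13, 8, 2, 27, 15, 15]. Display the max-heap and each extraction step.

Build heap: [27, 15, 15, 8, 13, 2]
Extract 27: [15, 13, 15, 8, 2, 27]
Extract 15: [15, 13, 2, 8, 15, 27]
Extract 15: [13, 8, 2, 15, 15, 27]
Extract 13: [8, 2, 13, 15, 15, 27]
Extract 8: [2, 8, 13, 15, 15, 27]


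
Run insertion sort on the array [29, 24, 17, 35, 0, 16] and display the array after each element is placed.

First element 29 is already 'sorted'
Insert 24: shifted 1 elements -> [24, 29, 17, 35, 0, 16]
Insert 17: shifted 2 elements -> [17, 24, 29, 35, 0, 16]
Insert 35: shifted 0 elements -> [17, 24, 29, 35, 0, 16]
Insert 0: shifted 4 elements -> [0, 17, 24, 29, 35, 16]
Insert 16: shifted 4 elements -> [0, 16, 17, 24, 29, 35]


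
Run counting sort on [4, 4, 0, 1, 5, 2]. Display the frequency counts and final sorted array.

Count array: [1, 1, 1, 0, 2, 1]
(count[i] = number of elements equal to i)
Cumulative count: [1, 2, 3, 3, 5, 6]
Sorted: [0, 1, 2, 4, 4, 5]


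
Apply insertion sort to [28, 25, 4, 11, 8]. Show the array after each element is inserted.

First element 28 is already 'sorted'
Insert 25: shifted 1 elements -> [25, 28, 4, 11, 8]
Insert 4: shifted 2 elements -> [4, 25, 28, 11, 8]
Insert 11: shifted 2 elements -> [4, 11, 25, 28, 8]
Insert 8: shifted 3 elements -> [4, 8, 11, 25, 28]


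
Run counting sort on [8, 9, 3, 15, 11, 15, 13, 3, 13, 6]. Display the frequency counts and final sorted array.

Count array: [0, 0, 0, 2, 0, 0, 1, 0, 1, 1, 0, 1, 0, 2, 0, 2]
(count[i] = number of elements equal to i)
Cumulative count: [0, 0, 0, 2, 2, 2, 3, 3, 4, 5, 5, 6, 6, 8, 8, 10]
Sorted: [3, 3, 6, 8, 9, 11, 13, 13, 15, 15]


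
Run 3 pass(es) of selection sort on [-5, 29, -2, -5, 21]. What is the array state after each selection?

Pass 1: Select minimum -5 at index 0, swap -> [-5, 29, -2, -5, 21]
Pass 2: Select minimum -5 at index 3, swap -> [-5, -5, -2, 29, 21]
Pass 3: Select minimum -2 at index 2, swap -> [-5, -5, -2, 29, 21]


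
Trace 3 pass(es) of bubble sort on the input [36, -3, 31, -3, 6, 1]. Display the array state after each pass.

After pass 1: [-3, 31, -3, 6, 1, 36] (5 swaps)
After pass 2: [-3, -3, 6, 1, 31, 36] (3 swaps)
After pass 3: [-3, -3, 1, 6, 31, 36] (1 swaps)
Total swaps: 9


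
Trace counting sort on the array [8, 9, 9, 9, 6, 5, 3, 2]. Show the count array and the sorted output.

Count array: [0, 0, 1, 1, 0, 1, 1, 0, 1, 3]
(count[i] = number of elements equal to i)
Cumulative count: [0, 0, 1, 2, 2, 3, 4, 4, 5, 8]
Sorted: [2, 3, 5, 6, 8, 9, 9, 9]


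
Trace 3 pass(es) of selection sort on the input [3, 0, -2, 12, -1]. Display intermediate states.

Pass 1: Select minimum -2 at index 2, swap -> [-2, 0, 3, 12, -1]
Pass 2: Select minimum -1 at index 4, swap -> [-2, -1, 3, 12, 0]
Pass 3: Select minimum 0 at index 4, swap -> [-2, -1, 0, 12, 3]


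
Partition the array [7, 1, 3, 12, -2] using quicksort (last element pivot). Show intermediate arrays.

Partition 1: pivot=-2 at index 0 -> [-2, 1, 3, 12, 7]
Partition 2: pivot=7 at index 3 -> [-2, 1, 3, 7, 12]
Partition 3: pivot=3 at index 2 -> [-2, 1, 3, 7, 12]


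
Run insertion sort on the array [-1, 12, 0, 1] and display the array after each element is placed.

First element -1 is already 'sorted'
Insert 12: shifted 0 elements -> [-1, 12, 0, 1]
Insert 0: shifted 1 elements -> [-1, 0, 12, 1]
Insert 1: shifted 1 elements -> [-1, 0, 1, 12]


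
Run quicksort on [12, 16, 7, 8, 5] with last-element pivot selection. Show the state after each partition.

Partition 1: pivot=5 at index 0 -> [5, 16, 7, 8, 12]
Partition 2: pivot=12 at index 3 -> [5, 7, 8, 12, 16]
Partition 3: pivot=8 at index 2 -> [5, 7, 8, 12, 16]


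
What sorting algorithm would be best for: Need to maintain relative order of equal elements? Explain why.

Best choice: Merge sort or Insertion sort
Reason: Both are stable; quicksort and heapsort are not stable


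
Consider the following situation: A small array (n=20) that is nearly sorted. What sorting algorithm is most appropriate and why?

Best choice: Insertion sort
Reason: Insertion sort is O(n) for nearly sorted arrays and has low overhead


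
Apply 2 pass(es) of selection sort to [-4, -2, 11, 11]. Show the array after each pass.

Pass 1: Select minimum -4 at index 0, swap -> [-4, -2, 11, 11]
Pass 2: Select minimum -2 at index 1, swap -> [-4, -2, 11, 11]


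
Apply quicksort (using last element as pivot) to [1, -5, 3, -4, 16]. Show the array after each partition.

Partition 1: pivot=16 at index 4 -> [1, -5, 3, -4, 16]
Partition 2: pivot=-4 at index 1 -> [-5, -4, 3, 1, 16]
Partition 3: pivot=1 at index 2 -> [-5, -4, 1, 3, 16]


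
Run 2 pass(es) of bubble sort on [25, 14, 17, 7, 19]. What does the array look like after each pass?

After pass 1: [14, 17, 7, 19, 25] (4 swaps)
After pass 2: [14, 7, 17, 19, 25] (1 swaps)
Total swaps: 5


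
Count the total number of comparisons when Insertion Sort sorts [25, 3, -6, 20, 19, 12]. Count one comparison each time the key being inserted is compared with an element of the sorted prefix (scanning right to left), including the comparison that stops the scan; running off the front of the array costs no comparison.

Insert 3: 25 > 3 (shift), reached front = 1 comparison(s) -> [3, 25, -6, 20, 19, 12]
Insert -6: 25 > -6 (shift), 3 > -6 (shift), reached front = 2 comparison(s) -> [-6, 3, 25, 20, 19, 12]
Insert 20: 25 > 20 (shift), 3 <= 20 (stop) = 2 comparison(s) -> [-6, 3, 20, 25, 19, 12]
Insert 19: 25 > 19 (shift), 20 > 19 (shift), 3 <= 19 (stop) = 3 comparison(s) -> [-6, 3, 19, 20, 25, 12]
Insert 12: 25 > 12 (shift), 20 > 12 (shift), 19 > 12 (shift), 3 <= 12 (stop) = 4 comparison(s) -> [-6, 3, 12, 19, 20, 25]
Total comparisons: 1 + 2 + 2 + 3 + 4 = 12


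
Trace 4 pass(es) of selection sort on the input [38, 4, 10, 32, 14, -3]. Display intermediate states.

Pass 1: Select minimum -3 at index 5, swap -> [-3, 4, 10, 32, 14, 38]
Pass 2: Select minimum 4 at index 1, swap -> [-3, 4, 10, 32, 14, 38]
Pass 3: Select minimum 10 at index 2, swap -> [-3, 4, 10, 32, 14, 38]
Pass 4: Select minimum 14 at index 4, swap -> [-3, 4, 10, 14, 32, 38]


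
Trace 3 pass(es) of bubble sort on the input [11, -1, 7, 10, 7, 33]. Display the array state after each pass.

After pass 1: [-1, 7, 10, 7, 11, 33] (4 swaps)
After pass 2: [-1, 7, 7, 10, 11, 33] (1 swaps)
After pass 3: [-1, 7, 7, 10, 11, 33] (0 swaps)
Total swaps: 5


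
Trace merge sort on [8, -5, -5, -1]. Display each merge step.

Divide and conquer:
  Merge [8] + [-5] -> [-5, 8]
  Merge [-5] + [-1] -> [-5, -1]
  Merge [-5, 8] + [-5, -1] -> [-5, -5, -1, 8]


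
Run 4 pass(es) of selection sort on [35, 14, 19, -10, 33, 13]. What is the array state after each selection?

Pass 1: Select minimum -10 at index 3, swap -> [-10, 14, 19, 35, 33, 13]
Pass 2: Select minimum 13 at index 5, swap -> [-10, 13, 19, 35, 33, 14]
Pass 3: Select minimum 14 at index 5, swap -> [-10, 13, 14, 35, 33, 19]
Pass 4: Select minimum 19 at index 5, swap -> [-10, 13, 14, 19, 33, 35]


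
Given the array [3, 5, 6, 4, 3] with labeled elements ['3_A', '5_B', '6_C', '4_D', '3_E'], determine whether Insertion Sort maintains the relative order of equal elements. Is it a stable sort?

Trace Insertion Sort on the labeled array (the key is the number; the letter only tracks identity):
  Insert 5_B at index 1: [3_A, 5_B, 6_C, 4_D, 3_E]
  Insert 6_C at index 2: [3_A, 5_B, 6_C, 4_D, 3_E]
  Insert 4_D at index 1: [3_A, 4_D, 5_B, 6_C, 3_E]
  Insert 3_E at index 1: [3_A, 3_E, 4_D, 5_B, 6_C]
Final order: [3_A, 3_E, 4_D, 5_B, 6_C]
Equal keys:
  value 3: originally 3_A, 3_E; after sorting 3_A, 3_E -> order preserved
All equal keys kept their original relative order. Insertion Sort is stable: elements are shifted only while they are strictly greater than the key, so a key is inserted after any equal elements already placed.
Answer: Stable


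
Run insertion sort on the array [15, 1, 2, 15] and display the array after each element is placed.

First element 15 is already 'sorted'
Insert 1: shifted 1 elements -> [1, 15, 2, 15]
Insert 2: shifted 1 elements -> [1, 2, 15, 15]
Insert 15: shifted 0 elements -> [1, 2, 15, 15]


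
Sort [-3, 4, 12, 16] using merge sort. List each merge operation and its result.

Divide and conquer:
  Merge [-3] + [4] -> [-3, 4]
  Merge [12] + [16] -> [12, 16]
  Merge [-3, 4] + [12, 16] -> [-3, 4, 12, 16]


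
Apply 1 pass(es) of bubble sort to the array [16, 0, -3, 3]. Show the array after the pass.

After pass 1: [0, -3, 3, 16] (3 swaps)
Total swaps: 3


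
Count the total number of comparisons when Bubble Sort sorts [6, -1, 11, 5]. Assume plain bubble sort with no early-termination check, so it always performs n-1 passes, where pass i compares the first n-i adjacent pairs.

Pass 1: compare adjacent pairs (0,1)..(2,3) = 3 comparison(s), 2 swap(s) -> [-1, 6, 5, 11]
Pass 2: compare adjacent pairs (0,1)..(1,2) = 2 comparison(s), 1 swap(s) -> [-1, 5, 6, 11]
Pass 3: compare adjacent pairs (0,1)..(0,1) = 1 comparison(s), 0 swap(s) -> [-1, 5, 6, 11]
Total comparisons: 3 + 2 + 1 = 6


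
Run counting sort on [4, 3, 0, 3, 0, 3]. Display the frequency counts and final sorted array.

Count array: [2, 0, 0, 3, 1]
(count[i] = number of elements equal to i)
Cumulative count: [2, 2, 2, 5, 6]
Sorted: [0, 0, 3, 3, 3, 4]


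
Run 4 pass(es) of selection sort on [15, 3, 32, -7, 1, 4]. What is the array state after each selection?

Pass 1: Select minimum -7 at index 3, swap -> [-7, 3, 32, 15, 1, 4]
Pass 2: Select minimum 1 at index 4, swap -> [-7, 1, 32, 15, 3, 4]
Pass 3: Select minimum 3 at index 4, swap -> [-7, 1, 3, 15, 32, 4]
Pass 4: Select minimum 4 at index 5, swap -> [-7, 1, 3, 4, 32, 15]


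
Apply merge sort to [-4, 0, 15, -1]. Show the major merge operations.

Divide and conquer:
  Merge [-4] + [0] -> [-4, 0]
  Merge [15] + [-1] -> [-1, 15]
  Merge [-4, 0] + [-1, 15] -> [-4, -1, 0, 15]


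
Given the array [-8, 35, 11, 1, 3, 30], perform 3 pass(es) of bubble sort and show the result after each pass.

After pass 1: [-8, 11, 1, 3, 30, 35] (4 swaps)
After pass 2: [-8, 1, 3, 11, 30, 35] (2 swaps)
After pass 3: [-8, 1, 3, 11, 30, 35] (0 swaps)
Total swaps: 6


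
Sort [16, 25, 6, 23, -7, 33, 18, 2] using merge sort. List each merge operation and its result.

Divide and conquer:
  Merge [16] + [25] -> [16, 25]
  Merge [6] + [23] -> [6, 23]
  Merge [16, 25] + [6, 23] -> [6, 16, 23, 25]
  Merge [-7] + [33] -> [-7, 33]
  Merge [18] + [2] -> [2, 18]
  Merge [-7, 33] + [2, 18] -> [-7, 2, 18, 33]
  Merge [6, 16, 23, 25] + [-7, 2, 18, 33] -> [-7, 2, 6, 16, 18, 23, 25, 33]


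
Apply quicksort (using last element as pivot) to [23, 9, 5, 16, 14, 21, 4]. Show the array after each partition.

Partition 1: pivot=4 at index 0 -> [4, 9, 5, 16, 14, 21, 23]
Partition 2: pivot=23 at index 6 -> [4, 9, 5, 16, 14, 21, 23]
Partition 3: pivot=21 at index 5 -> [4, 9, 5, 16, 14, 21, 23]
Partition 4: pivot=14 at index 3 -> [4, 9, 5, 14, 16, 21, 23]
Partition 5: pivot=5 at index 1 -> [4, 5, 9, 14, 16, 21, 23]


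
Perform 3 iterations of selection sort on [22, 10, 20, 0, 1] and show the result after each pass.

Pass 1: Select minimum 0 at index 3, swap -> [0, 10, 20, 22, 1]
Pass 2: Select minimum 1 at index 4, swap -> [0, 1, 20, 22, 10]
Pass 3: Select minimum 10 at index 4, swap -> [0, 1, 10, 22, 20]


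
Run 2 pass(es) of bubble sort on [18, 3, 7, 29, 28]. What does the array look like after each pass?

After pass 1: [3, 7, 18, 28, 29] (3 swaps)
After pass 2: [3, 7, 18, 28, 29] (0 swaps)
Total swaps: 3


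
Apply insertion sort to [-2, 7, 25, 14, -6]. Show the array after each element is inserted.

First element -2 is already 'sorted'
Insert 7: shifted 0 elements -> [-2, 7, 25, 14, -6]
Insert 25: shifted 0 elements -> [-2, 7, 25, 14, -6]
Insert 14: shifted 1 elements -> [-2, 7, 14, 25, -6]
Insert -6: shifted 4 elements -> [-6, -2, 7, 14, 25]


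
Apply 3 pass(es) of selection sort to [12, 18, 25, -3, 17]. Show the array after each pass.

Pass 1: Select minimum -3 at index 3, swap -> [-3, 18, 25, 12, 17]
Pass 2: Select minimum 12 at index 3, swap -> [-3, 12, 25, 18, 17]
Pass 3: Select minimum 17 at index 4, swap -> [-3, 12, 17, 18, 25]


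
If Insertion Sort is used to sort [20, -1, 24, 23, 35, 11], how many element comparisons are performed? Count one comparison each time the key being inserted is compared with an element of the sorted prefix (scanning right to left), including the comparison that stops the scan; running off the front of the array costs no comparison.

Insert -1: 20 > -1 (shift), reached front = 1 comparison(s) -> [-1, 20, 24, 23, 35, 11]
Insert 24: 20 <= 24 (stop) = 1 comparison(s) -> [-1, 20, 24, 23, 35, 11]
Insert 23: 24 > 23 (shift), 20 <= 23 (stop) = 2 comparison(s) -> [-1, 20, 23, 24, 35, 11]
Insert 35: 24 <= 35 (stop) = 1 comparison(s) -> [-1, 20, 23, 24, 35, 11]
Insert 11: 35 > 11 (shift), 24 > 11 (shift), 23 > 11 (shift), 20 > 11 (shift), -1 <= 11 (stop) = 5 comparison(s) -> [-1, 11, 20, 23, 24, 35]
Total comparisons: 1 + 1 + 2 + 1 + 5 = 10


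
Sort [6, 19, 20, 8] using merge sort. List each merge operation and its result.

Divide and conquer:
  Merge [6] + [19] -> [6, 19]
  Merge [20] + [8] -> [8, 20]
  Merge [6, 19] + [8, 20] -> [6, 8, 19, 20]


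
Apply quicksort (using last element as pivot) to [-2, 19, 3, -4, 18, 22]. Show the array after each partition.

Partition 1: pivot=22 at index 5 -> [-2, 19, 3, -4, 18, 22]
Partition 2: pivot=18 at index 3 -> [-2, 3, -4, 18, 19, 22]
Partition 3: pivot=-4 at index 0 -> [-4, 3, -2, 18, 19, 22]
Partition 4: pivot=-2 at index 1 -> [-4, -2, 3, 18, 19, 22]


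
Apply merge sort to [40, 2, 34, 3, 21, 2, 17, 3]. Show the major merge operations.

Divide and conquer:
  Merge [40] + [2] -> [2, 40]
  Merge [34] + [3] -> [3, 34]
  Merge [2, 40] + [3, 34] -> [2, 3, 34, 40]
  Merge [21] + [2] -> [2, 21]
  Merge [17] + [3] -> [3, 17]
  Merge [2, 21] + [3, 17] -> [2, 3, 17, 21]
  Merge [2, 3, 34, 40] + [2, 3, 17, 21] -> [2, 2, 3, 3, 17, 21, 34, 40]


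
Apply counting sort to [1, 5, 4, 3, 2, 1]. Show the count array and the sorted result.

Count array: [0, 2, 1, 1, 1, 1]
(count[i] = number of elements equal to i)
Cumulative count: [0, 2, 3, 4, 5, 6]
Sorted: [1, 1, 2, 3, 4, 5]


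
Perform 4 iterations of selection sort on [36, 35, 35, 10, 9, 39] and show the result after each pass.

Pass 1: Select minimum 9 at index 4, swap -> [9, 35, 35, 10, 36, 39]
Pass 2: Select minimum 10 at index 3, swap -> [9, 10, 35, 35, 36, 39]
Pass 3: Select minimum 35 at index 2, swap -> [9, 10, 35, 35, 36, 39]
Pass 4: Select minimum 35 at index 3, swap -> [9, 10, 35, 35, 36, 39]


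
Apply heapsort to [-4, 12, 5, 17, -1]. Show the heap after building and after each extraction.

Build heap: [17, 12, 5, -4, -1]
Extract 17: [12, -1, 5, -4, 17]
Extract 12: [5, -1, -4, 12, 17]
Extract 5: [-1, -4, 5, 12, 17]
Extract -1: [-4, -1, 5, 12, 17]


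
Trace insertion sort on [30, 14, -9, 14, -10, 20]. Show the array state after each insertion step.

First element 30 is already 'sorted'
Insert 14: shifted 1 elements -> [14, 30, -9, 14, -10, 20]
Insert -9: shifted 2 elements -> [-9, 14, 30, 14, -10, 20]
Insert 14: shifted 1 elements -> [-9, 14, 14, 30, -10, 20]
Insert -10: shifted 4 elements -> [-10, -9, 14, 14, 30, 20]
Insert 20: shifted 1 elements -> [-10, -9, 14, 14, 20, 30]


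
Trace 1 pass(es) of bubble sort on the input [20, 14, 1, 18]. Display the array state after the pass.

After pass 1: [14, 1, 18, 20] (3 swaps)
Total swaps: 3


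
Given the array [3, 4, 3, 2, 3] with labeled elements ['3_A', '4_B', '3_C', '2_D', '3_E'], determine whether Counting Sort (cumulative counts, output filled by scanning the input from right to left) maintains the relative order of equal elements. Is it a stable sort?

Trace Counting Sort on the labeled array (the key is the number; the letter only tracks identity):
  Counts for values 0..4: [0, 0, 1, 3, 1]
  Cumulative counts: [0, 0, 1, 4, 5]
  Scan right to left: place 3_E at output index 3
  Scan right to left: place 2_D at output index 0
  Scan right to left: place 3_C at output index 2
  Scan right to left: place 4_B at output index 4
  Scan right to left: place 3_A at output index 1
  Output: [2_D, 3_A, 3_C, 3_E, 4_B]
Equal keys:
  value 3: originally 3_A, 3_C, 3_E; after sorting 3_A, 3_C, 3_E -> order preserved
All equal keys kept their original relative order. Counting Sort is stable: scanning the input right to left with decreasing cumulative counts places later duplicates at later output positions.
Answer: Stable


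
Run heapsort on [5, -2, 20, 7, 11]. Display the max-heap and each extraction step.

Build heap: [20, 11, 5, 7, -2]
Extract 20: [11, 7, 5, -2, 20]
Extract 11: [7, -2, 5, 11, 20]
Extract 7: [5, -2, 7, 11, 20]
Extract 5: [-2, 5, 7, 11, 20]


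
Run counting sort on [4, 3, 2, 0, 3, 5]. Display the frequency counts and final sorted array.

Count array: [1, 0, 1, 2, 1, 1]
(count[i] = number of elements equal to i)
Cumulative count: [1, 1, 2, 4, 5, 6]
Sorted: [0, 2, 3, 3, 4, 5]


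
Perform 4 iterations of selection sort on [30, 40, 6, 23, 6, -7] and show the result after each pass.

Pass 1: Select minimum -7 at index 5, swap -> [-7, 40, 6, 23, 6, 30]
Pass 2: Select minimum 6 at index 2, swap -> [-7, 6, 40, 23, 6, 30]
Pass 3: Select minimum 6 at index 4, swap -> [-7, 6, 6, 23, 40, 30]
Pass 4: Select minimum 23 at index 3, swap -> [-7, 6, 6, 23, 40, 30]


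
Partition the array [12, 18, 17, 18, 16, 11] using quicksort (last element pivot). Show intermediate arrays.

Partition 1: pivot=11 at index 0 -> [11, 18, 17, 18, 16, 12]
Partition 2: pivot=12 at index 1 -> [11, 12, 17, 18, 16, 18]
Partition 3: pivot=18 at index 5 -> [11, 12, 17, 18, 16, 18]
Partition 4: pivot=16 at index 2 -> [11, 12, 16, 18, 17, 18]
Partition 5: pivot=17 at index 3 -> [11, 12, 16, 17, 18, 18]


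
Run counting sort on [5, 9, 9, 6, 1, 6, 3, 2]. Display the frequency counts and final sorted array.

Count array: [0, 1, 1, 1, 0, 1, 2, 0, 0, 2]
(count[i] = number of elements equal to i)
Cumulative count: [0, 1, 2, 3, 3, 4, 6, 6, 6, 8]
Sorted: [1, 2, 3, 5, 6, 6, 9, 9]


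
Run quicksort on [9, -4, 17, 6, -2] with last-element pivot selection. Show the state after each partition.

Partition 1: pivot=-2 at index 1 -> [-4, -2, 17, 6, 9]
Partition 2: pivot=9 at index 3 -> [-4, -2, 6, 9, 17]


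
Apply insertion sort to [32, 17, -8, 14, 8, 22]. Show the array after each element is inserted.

First element 32 is already 'sorted'
Insert 17: shifted 1 elements -> [17, 32, -8, 14, 8, 22]
Insert -8: shifted 2 elements -> [-8, 17, 32, 14, 8, 22]
Insert 14: shifted 2 elements -> [-8, 14, 17, 32, 8, 22]
Insert 8: shifted 3 elements -> [-8, 8, 14, 17, 32, 22]
Insert 22: shifted 1 elements -> [-8, 8, 14, 17, 22, 32]


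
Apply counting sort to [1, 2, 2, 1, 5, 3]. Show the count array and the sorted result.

Count array: [0, 2, 2, 1, 0, 1]
(count[i] = number of elements equal to i)
Cumulative count: [0, 2, 4, 5, 5, 6]
Sorted: [1, 1, 2, 2, 3, 5]


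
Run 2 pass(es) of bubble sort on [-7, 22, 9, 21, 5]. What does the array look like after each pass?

After pass 1: [-7, 9, 21, 5, 22] (3 swaps)
After pass 2: [-7, 9, 5, 21, 22] (1 swaps)
Total swaps: 4


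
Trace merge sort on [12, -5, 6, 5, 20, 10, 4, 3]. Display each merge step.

Divide and conquer:
  Merge [12] + [-5] -> [-5, 12]
  Merge [6] + [5] -> [5, 6]
  Merge [-5, 12] + [5, 6] -> [-5, 5, 6, 12]
  Merge [20] + [10] -> [10, 20]
  Merge [4] + [3] -> [3, 4]
  Merge [10, 20] + [3, 4] -> [3, 4, 10, 20]
  Merge [-5, 5, 6, 12] + [3, 4, 10, 20] -> [-5, 3, 4, 5, 6, 10, 12, 20]


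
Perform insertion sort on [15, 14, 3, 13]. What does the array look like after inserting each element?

First element 15 is already 'sorted'
Insert 14: shifted 1 elements -> [14, 15, 3, 13]
Insert 3: shifted 2 elements -> [3, 14, 15, 13]
Insert 13: shifted 2 elements -> [3, 13, 14, 15]


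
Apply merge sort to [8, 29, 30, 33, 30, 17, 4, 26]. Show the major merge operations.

Divide and conquer:
  Merge [8] + [29] -> [8, 29]
  Merge [30] + [33] -> [30, 33]
  Merge [8, 29] + [30, 33] -> [8, 29, 30, 33]
  Merge [30] + [17] -> [17, 30]
  Merge [4] + [26] -> [4, 26]
  Merge [17, 30] + [4, 26] -> [4, 17, 26, 30]
  Merge [8, 29, 30, 33] + [4, 17, 26, 30] -> [4, 8, 17, 26, 29, 30, 30, 33]


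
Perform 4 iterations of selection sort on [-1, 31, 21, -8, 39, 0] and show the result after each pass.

Pass 1: Select minimum -8 at index 3, swap -> [-8, 31, 21, -1, 39, 0]
Pass 2: Select minimum -1 at index 3, swap -> [-8, -1, 21, 31, 39, 0]
Pass 3: Select minimum 0 at index 5, swap -> [-8, -1, 0, 31, 39, 21]
Pass 4: Select minimum 21 at index 5, swap -> [-8, -1, 0, 21, 39, 31]


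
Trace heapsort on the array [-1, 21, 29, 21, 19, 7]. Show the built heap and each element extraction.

Build heap: [29, 21, 7, 21, 19, -1]
Extract 29: [21, 21, 7, -1, 19, 29]
Extract 21: [21, 19, 7, -1, 21, 29]
Extract 21: [19, -1, 7, 21, 21, 29]
Extract 19: [7, -1, 19, 21, 21, 29]
Extract 7: [-1, 7, 19, 21, 21, 29]


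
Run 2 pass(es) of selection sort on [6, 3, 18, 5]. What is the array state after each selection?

Pass 1: Select minimum 3 at index 1, swap -> [3, 6, 18, 5]
Pass 2: Select minimum 5 at index 3, swap -> [3, 5, 18, 6]


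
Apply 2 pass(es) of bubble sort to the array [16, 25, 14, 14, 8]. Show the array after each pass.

After pass 1: [16, 14, 14, 8, 25] (3 swaps)
After pass 2: [14, 14, 8, 16, 25] (3 swaps)
Total swaps: 6


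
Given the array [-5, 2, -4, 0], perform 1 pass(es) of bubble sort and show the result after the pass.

After pass 1: [-5, -4, 0, 2] (2 swaps)
Total swaps: 2


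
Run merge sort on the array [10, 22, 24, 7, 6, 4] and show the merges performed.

Divide and conquer:
  Merge [22] + [24] -> [22, 24]
  Merge [10] + [22, 24] -> [10, 22, 24]
  Merge [6] + [4] -> [4, 6]
  Merge [7] + [4, 6] -> [4, 6, 7]
  Merge [10, 22, 24] + [4, 6, 7] -> [4, 6, 7, 10, 22, 24]


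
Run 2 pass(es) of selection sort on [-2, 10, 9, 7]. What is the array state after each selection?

Pass 1: Select minimum -2 at index 0, swap -> [-2, 10, 9, 7]
Pass 2: Select minimum 7 at index 3, swap -> [-2, 7, 9, 10]


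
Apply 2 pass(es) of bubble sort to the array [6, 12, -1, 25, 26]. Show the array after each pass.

After pass 1: [6, -1, 12, 25, 26] (1 swaps)
After pass 2: [-1, 6, 12, 25, 26] (1 swaps)
Total swaps: 2


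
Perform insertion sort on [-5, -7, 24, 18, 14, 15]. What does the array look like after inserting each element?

First element -5 is already 'sorted'
Insert -7: shifted 1 elements -> [-7, -5, 24, 18, 14, 15]
Insert 24: shifted 0 elements -> [-7, -5, 24, 18, 14, 15]
Insert 18: shifted 1 elements -> [-7, -5, 18, 24, 14, 15]
Insert 14: shifted 2 elements -> [-7, -5, 14, 18, 24, 15]
Insert 15: shifted 2 elements -> [-7, -5, 14, 15, 18, 24]


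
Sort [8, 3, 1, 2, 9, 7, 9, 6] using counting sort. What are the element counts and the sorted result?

Count array: [0, 1, 1, 1, 0, 0, 1, 1, 1, 2]
(count[i] = number of elements equal to i)
Cumulative count: [0, 1, 2, 3, 3, 3, 4, 5, 6, 8]
Sorted: [1, 2, 3, 6, 7, 8, 9, 9]


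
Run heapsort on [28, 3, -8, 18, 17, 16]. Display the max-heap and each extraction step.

Build heap: [28, 18, 16, 3, 17, -8]
Extract 28: [18, 17, 16, 3, -8, 28]
Extract 18: [17, 3, 16, -8, 18, 28]
Extract 17: [16, 3, -8, 17, 18, 28]
Extract 16: [3, -8, 16, 17, 18, 28]
Extract 3: [-8, 3, 16, 17, 18, 28]


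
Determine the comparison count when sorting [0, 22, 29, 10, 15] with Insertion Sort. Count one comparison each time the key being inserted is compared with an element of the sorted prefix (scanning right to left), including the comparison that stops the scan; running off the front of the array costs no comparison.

Insert 22: 0 <= 22 (stop) = 1 comparison(s) -> [0, 22, 29, 10, 15]
Insert 29: 22 <= 29 (stop) = 1 comparison(s) -> [0, 22, 29, 10, 15]
Insert 10: 29 > 10 (shift), 22 > 10 (shift), 0 <= 10 (stop) = 3 comparison(s) -> [0, 10, 22, 29, 15]
Insert 15: 29 > 15 (shift), 22 > 15 (shift), 10 <= 15 (stop) = 3 comparison(s) -> [0, 10, 15, 22, 29]
Total comparisons: 1 + 1 + 3 + 3 = 8


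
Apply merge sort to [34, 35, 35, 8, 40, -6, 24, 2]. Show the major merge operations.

Divide and conquer:
  Merge [34] + [35] -> [34, 35]
  Merge [35] + [8] -> [8, 35]
  Merge [34, 35] + [8, 35] -> [8, 34, 35, 35]
  Merge [40] + [-6] -> [-6, 40]
  Merge [24] + [2] -> [2, 24]
  Merge [-6, 40] + [2, 24] -> [-6, 2, 24, 40]
  Merge [8, 34, 35, 35] + [-6, 2, 24, 40] -> [-6, 2, 8, 24, 34, 35, 35, 40]
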